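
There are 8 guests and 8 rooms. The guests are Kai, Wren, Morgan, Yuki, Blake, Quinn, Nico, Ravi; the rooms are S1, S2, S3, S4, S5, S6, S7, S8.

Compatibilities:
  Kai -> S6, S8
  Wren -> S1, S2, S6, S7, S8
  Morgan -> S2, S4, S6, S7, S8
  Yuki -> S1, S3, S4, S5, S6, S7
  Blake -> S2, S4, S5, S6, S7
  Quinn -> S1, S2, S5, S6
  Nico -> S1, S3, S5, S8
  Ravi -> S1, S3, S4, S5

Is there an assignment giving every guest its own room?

Yes

One maximum matching: Kai–S8, Wren–S7, Morgan–S2, Yuki–S1, Blake–S6, Quinn–S5, Nico–S3, Ravi–S4.
All 8 guests are covered.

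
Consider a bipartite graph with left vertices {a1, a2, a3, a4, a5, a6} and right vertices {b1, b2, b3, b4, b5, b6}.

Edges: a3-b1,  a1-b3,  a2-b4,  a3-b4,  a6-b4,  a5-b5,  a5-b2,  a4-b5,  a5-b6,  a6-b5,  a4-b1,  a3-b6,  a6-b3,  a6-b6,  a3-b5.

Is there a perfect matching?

Yes

A valid assignment of size 6: a1-b3, a2-b4, a3-b5, a4-b1, a5-b2, a6-b6.
All 6 left vertices are covered.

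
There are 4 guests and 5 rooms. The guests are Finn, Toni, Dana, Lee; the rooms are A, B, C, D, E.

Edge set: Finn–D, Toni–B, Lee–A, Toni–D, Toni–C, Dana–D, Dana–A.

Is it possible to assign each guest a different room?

The set {Finn, Dana, Lee} has only 2 neighbours ({A, D}), so by Hall's theorem at most 3 of the 4 guests can be matched.
Hence no matching covers every guest.

No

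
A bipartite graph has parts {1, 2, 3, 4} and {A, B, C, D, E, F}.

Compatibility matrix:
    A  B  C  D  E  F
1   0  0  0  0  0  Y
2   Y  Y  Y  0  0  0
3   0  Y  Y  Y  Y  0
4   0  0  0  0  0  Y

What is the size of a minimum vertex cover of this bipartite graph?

3

The 3 edges 1–F, 2–C, 3–B form a matching, so any vertex cover needs at least 3 vertices (one per matched edge).
Conversely {2, 3, F} meets every edge and has exactly 3 vertices, so 3 is optimal.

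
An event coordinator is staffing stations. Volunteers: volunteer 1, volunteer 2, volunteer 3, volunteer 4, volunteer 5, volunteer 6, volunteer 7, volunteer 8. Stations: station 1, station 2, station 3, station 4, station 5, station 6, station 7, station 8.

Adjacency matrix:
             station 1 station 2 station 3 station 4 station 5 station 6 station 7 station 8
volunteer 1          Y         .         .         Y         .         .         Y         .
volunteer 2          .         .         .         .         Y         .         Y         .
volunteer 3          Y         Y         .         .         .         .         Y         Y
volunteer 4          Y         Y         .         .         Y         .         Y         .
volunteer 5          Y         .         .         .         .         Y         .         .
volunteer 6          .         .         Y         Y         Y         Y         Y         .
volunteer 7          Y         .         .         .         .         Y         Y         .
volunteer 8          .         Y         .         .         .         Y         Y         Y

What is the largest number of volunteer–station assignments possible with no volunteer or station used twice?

One maximum matching: volunteer 1–station 4, volunteer 2–station 5, volunteer 3–station 8, volunteer 4–station 7, volunteer 5–station 6, volunteer 6–station 3, volunteer 7–station 1, volunteer 8–station 2.
All 8 volunteers are matched, so no larger matching exists.

8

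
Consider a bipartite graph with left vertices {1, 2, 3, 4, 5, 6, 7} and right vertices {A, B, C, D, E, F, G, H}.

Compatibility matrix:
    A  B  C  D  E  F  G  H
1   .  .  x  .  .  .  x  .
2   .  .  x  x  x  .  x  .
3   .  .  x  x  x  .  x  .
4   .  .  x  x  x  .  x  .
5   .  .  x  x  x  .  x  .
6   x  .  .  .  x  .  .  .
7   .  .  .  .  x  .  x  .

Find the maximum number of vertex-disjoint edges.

For example, pair 1–G, 2–D, 3–C, 4–E, 6–A.
The set {1, 2, 3, 4, 5, 7} has only 4 neighbours ({C, D, E, G}), so by Hall's theorem at most 5 of the 7 left vertices can be matched.

5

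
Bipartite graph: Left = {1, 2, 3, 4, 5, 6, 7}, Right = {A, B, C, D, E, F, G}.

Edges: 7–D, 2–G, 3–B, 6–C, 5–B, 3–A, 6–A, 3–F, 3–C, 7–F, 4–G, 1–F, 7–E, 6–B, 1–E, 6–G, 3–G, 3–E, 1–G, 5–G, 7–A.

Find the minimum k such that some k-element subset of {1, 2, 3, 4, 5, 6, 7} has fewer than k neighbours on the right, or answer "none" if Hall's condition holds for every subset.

2

Take S = {2, 4}. Its neighbourhood is {G}, so |N(S)| = 1 < |S| = 2.
No single vertex violates Hall's condition since each has at least one neighbour, so 2 is the minimum.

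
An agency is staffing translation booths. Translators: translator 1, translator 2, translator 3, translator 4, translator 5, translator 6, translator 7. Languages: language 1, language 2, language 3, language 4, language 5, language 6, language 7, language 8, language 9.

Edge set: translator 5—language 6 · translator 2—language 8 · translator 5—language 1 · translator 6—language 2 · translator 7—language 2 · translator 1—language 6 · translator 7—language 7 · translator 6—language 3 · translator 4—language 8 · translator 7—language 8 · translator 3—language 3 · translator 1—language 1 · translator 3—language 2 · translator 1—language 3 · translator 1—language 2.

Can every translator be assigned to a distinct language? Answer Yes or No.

No

The set {translator 2, translator 4} has only 1 neighbour ({language 8}), so by Hall's theorem at most 6 of the 7 translators can be matched.
Hence no matching covers every translator.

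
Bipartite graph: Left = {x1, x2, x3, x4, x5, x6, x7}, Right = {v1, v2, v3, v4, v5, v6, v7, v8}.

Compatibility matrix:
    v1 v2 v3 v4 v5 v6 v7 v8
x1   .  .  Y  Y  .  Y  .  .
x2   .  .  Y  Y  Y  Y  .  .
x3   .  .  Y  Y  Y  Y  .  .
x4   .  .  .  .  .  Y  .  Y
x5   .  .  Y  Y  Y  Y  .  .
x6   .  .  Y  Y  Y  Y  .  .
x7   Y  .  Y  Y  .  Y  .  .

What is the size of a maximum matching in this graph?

A valid assignment of size 6: x1→v3, x2→v5, x3→v4, x4→v8, x5→v6, x7→v1.
The set {x1, x2, x3, x5, x6} has only 4 neighbours ({v3, v4, v5, v6}), so by Hall's theorem at most 6 of the 7 left vertices can be matched.

6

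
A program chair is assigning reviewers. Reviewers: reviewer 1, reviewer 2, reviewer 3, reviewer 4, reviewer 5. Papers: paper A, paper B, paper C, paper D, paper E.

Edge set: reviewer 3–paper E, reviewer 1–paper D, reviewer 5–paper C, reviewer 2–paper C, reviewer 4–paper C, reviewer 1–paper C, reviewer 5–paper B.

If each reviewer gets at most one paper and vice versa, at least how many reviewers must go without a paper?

A valid assignment of size 4: reviewer 1–paper D, reviewer 2–paper C, reviewer 3–paper E, reviewer 5–paper B.
The set {reviewer 2, reviewer 4} has only 1 neighbour ({paper C}), so by Hall's theorem at most 4 of the 5 reviewers can be matched.
That matches 4 of the 5, leaving 1 unmatched; no matching can do better.

1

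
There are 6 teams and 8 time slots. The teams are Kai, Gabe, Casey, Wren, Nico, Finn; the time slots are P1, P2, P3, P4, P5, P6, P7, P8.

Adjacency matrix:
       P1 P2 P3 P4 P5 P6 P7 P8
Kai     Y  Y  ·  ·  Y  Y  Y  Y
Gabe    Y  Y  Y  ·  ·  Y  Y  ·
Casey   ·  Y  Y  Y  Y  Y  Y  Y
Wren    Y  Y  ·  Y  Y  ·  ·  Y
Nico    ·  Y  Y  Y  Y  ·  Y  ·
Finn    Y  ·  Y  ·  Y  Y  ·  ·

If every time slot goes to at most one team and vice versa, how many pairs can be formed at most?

6

For example, pair Kai–P7, Gabe–P3, Casey–P6, Wren–P8, Nico–P2, Finn–P1.
This saturates every team, so 6 is the maximum.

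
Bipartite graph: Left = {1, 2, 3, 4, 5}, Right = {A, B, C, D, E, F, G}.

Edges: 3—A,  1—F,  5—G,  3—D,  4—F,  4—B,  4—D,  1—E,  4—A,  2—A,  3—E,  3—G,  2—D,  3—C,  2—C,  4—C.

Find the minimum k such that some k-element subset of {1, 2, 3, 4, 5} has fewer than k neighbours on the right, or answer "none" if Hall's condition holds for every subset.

none

A matching saturating every left vertex exists, for instance 1→E, 2→C, 3→A, 4→B, 5→G.
By Hall's marriage theorem, this means |N(S)| ≥ |S| for every subset S, so no violating subset exists.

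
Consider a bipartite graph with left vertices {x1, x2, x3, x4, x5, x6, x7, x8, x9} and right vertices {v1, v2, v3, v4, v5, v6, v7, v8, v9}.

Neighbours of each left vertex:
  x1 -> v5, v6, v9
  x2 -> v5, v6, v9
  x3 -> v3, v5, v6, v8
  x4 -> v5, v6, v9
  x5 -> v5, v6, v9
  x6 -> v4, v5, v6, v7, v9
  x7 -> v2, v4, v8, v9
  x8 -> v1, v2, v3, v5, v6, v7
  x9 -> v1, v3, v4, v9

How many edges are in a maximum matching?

A valid assignment of size 8: x1-v5, x2-v9, x3-v8, x4-v6, x6-v4, x7-v2, x8-v3, x9-v1.
The set {x1, x2, x4, x5} has only 3 neighbours ({v5, v6, v9}), so by Hall's theorem at most 8 of the 9 left vertices can be matched.

8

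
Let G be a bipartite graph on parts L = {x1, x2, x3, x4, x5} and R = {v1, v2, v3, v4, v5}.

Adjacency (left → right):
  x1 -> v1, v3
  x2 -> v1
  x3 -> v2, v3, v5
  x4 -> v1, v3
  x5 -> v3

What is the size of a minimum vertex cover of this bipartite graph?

A maximum matching has 3 edges (e.g. x1–v3, x2–v1, x3–v2).
By König's theorem the minimum vertex cover has the same size. One such cover is {x3, v1, v3}.

3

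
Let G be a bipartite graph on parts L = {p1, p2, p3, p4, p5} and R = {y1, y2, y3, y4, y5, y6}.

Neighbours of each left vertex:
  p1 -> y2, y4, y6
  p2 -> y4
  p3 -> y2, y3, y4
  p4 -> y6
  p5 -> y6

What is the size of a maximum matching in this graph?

A valid assignment of size 4: p1→y2, p2→y4, p3→y3, p4→y6.
The set {p4, p5} has only 1 neighbour ({y6}), so by Hall's theorem at most 4 of the 5 left vertices can be matched.

4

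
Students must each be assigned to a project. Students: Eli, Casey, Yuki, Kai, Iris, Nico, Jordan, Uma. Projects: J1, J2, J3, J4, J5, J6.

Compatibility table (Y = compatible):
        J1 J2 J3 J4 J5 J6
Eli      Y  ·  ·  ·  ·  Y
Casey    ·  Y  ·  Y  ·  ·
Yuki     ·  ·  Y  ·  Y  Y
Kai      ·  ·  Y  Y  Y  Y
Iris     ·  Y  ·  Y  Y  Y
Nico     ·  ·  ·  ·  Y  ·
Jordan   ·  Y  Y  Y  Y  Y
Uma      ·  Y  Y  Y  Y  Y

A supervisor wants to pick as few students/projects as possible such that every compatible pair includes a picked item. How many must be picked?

A maximum matching has 6 edges (e.g. Eli–J1, Casey–J4, Yuki–J6, Kai–J3, Iris–J2, Nico–J5).
By König's theorem the minimum vertex cover has the same size. One such cover is {Eli, J2, J3, J4, J5, J6}.

6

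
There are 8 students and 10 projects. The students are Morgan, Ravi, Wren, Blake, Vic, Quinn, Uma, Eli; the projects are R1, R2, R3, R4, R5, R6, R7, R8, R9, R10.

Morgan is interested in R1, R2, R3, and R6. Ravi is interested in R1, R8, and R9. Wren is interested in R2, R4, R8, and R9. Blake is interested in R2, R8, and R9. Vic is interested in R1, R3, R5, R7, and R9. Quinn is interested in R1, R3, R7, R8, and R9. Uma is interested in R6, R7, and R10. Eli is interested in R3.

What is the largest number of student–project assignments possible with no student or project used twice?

8

For example, pair Morgan-R6, Ravi-R8, Wren-R4, Blake-R2, Vic-R9, Quinn-R1, Uma-R7, Eli-R3.
This saturates every student, so 8 is the maximum.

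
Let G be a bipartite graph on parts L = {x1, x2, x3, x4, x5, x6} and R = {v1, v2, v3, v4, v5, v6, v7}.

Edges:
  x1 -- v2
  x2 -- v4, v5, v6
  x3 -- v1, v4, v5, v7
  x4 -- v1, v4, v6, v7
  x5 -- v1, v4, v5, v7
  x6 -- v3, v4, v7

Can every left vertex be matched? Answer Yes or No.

Yes

A valid assignment of size 6: x1–v2, x2–v5, x3–v4, x4–v6, x5–v1, x6–v7.
Every left vertex is matched, so this matching saturates all of them.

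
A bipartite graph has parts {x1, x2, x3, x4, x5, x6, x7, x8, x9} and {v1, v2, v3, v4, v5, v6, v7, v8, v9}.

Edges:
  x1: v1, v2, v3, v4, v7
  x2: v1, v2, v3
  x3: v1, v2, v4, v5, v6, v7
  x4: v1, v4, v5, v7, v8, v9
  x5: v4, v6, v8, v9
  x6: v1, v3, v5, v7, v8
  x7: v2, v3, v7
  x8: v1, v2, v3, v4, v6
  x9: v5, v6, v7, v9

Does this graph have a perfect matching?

Yes

One maximum matching: x1-v3, x2-v1, x3-v2, x4-v5, x5-v9, x6-v8, x7-v7, x8-v4, x9-v6.
Every left vertex is matched, so this is a perfect matching.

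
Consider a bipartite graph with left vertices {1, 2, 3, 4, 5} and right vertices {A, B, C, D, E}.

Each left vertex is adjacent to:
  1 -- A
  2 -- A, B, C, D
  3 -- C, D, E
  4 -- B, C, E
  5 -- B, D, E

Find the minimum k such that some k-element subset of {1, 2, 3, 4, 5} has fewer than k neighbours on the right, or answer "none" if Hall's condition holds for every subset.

A matching saturating every left vertex exists, for instance 1→A, 2→D, 3→C, 4→E, 5→B.
By Hall's marriage theorem, this means |N(S)| ≥ |S| for every subset S, so no violating subset exists.

none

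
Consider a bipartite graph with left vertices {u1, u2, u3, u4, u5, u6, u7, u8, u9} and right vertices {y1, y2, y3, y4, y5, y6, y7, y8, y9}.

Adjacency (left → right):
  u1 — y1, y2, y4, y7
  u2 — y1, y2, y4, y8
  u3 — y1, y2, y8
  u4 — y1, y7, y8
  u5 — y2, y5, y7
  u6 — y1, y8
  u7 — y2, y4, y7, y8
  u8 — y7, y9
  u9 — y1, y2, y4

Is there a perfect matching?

No

The set {u1, u2, u3, u4, u6, u7, u9} has only 5 neighbours ({y1, y2, y4, y7, y8}), so by Hall's theorem at most 7 of the 9 left vertices can be matched.
Hence no matching covers every left vertex.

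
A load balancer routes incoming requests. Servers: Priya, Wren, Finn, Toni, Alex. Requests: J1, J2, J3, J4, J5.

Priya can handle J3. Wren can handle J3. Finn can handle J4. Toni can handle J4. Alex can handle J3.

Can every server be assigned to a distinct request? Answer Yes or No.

The set {Priya, Wren, Finn, Toni, Alex} has only 2 neighbours ({J3, J4}), so by Hall's theorem at most 2 of the 5 servers can be matched.
Hence no matching covers every server.

No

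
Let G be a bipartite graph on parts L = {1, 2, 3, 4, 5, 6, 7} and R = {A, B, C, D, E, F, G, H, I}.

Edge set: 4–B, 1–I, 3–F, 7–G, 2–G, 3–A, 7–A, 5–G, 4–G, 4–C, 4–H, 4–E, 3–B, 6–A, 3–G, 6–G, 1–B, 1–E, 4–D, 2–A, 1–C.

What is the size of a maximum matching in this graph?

5

A valid assignment of size 5: 1-B, 2-A, 3-F, 4-E, 5-G.
The set {2, 5, 6, 7} has only 2 neighbours ({A, G}), so by Hall's theorem at most 5 of the 7 left vertices can be matched.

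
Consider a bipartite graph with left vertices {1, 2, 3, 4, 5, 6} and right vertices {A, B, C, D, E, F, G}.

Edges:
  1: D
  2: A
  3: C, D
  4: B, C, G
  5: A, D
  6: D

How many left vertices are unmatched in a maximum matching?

A valid assignment of size 4: 1→D, 2→A, 3→C, 4→B.
The set {1, 2, 5, 6} has only 2 neighbours ({A, D}), so by Hall's theorem at most 4 of the 6 left vertices can be matched.
That matches 4 of the 6, leaving 2 unmatched; no matching can do better.

2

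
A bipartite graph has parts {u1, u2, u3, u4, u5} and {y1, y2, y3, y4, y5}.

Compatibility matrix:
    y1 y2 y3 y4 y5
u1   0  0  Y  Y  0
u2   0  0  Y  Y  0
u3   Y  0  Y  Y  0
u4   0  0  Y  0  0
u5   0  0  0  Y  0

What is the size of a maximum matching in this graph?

3

For example, pair u1–y4, u2–y3, u3–y1.
The set {u1, u2, u4, u5} has only 2 neighbours ({y3, y4}), so by Hall's theorem at most 3 of the 5 left vertices can be matched.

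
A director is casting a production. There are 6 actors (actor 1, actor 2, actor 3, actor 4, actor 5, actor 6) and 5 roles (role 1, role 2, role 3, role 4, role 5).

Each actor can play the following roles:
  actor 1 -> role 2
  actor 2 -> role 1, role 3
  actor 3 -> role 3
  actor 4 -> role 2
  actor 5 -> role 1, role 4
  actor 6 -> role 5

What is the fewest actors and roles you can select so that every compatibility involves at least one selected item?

5

The 5 edges actor 1–role 2, actor 2–role 1, actor 3–role 3, actor 5–role 4, actor 6–role 5 form a matching, so any vertex cover needs at least 5 vertices (one per matched edge).
Conversely {actor 2, actor 3, actor 5, actor 6, role 2} meets every edge and has exactly 5 vertices, so 5 is optimal.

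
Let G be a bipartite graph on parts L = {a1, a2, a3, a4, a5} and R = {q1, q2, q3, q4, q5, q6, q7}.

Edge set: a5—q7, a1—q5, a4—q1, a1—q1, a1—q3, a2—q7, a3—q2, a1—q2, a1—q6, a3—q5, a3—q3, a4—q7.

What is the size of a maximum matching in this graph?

4

One maximum matching: a1–q6, a2–q7, a3–q2, a4–q1.
The set {a2, a5} has only 1 neighbour ({q7}), so by Hall's theorem at most 4 of the 5 left vertices can be matched.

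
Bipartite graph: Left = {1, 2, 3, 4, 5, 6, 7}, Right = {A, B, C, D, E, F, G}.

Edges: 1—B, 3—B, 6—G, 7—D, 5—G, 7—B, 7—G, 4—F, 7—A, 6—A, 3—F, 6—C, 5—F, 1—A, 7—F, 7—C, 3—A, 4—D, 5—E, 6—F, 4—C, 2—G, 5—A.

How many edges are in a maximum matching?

A valid assignment of size 7: 1-B, 2-G, 3-F, 4-D, 5-E, 6-C, 7-A.
This saturates every left vertex, so 7 is the maximum.

7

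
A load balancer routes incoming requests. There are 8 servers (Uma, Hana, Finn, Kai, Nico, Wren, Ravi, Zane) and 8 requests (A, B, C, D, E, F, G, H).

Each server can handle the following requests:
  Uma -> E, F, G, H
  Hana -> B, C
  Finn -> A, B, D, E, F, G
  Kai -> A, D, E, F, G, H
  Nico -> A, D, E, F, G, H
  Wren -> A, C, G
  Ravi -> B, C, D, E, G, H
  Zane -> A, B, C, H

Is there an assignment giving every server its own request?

Yes

For example, pair Uma→F, Hana→C, Finn→D, Kai→A, Nico→H, Wren→G, Ravi→E, Zane→B.
All 8 servers are covered.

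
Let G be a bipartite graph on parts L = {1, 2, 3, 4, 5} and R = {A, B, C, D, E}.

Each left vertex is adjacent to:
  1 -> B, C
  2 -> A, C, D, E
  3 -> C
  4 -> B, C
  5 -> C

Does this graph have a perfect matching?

No

The set {1, 3, 4, 5} has only 2 neighbours ({B, C}), so by Hall's theorem at most 3 of the 5 left vertices can be matched.
Hence no matching covers every left vertex.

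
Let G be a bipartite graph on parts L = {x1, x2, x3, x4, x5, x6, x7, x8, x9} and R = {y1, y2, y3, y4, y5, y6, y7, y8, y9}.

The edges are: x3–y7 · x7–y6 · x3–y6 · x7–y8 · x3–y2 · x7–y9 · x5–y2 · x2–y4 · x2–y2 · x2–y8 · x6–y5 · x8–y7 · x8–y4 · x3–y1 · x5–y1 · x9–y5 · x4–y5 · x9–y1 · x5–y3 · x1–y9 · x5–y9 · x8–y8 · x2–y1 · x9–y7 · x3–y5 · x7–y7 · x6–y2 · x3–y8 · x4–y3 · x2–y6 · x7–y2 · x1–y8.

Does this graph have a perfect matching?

One maximum matching: x1→y9, x2→y4, x3→y7, x4→y5, x5→y3, x6→y2, x7→y6, x8→y8, x9→y1.
All 9 left vertices are covered.

Yes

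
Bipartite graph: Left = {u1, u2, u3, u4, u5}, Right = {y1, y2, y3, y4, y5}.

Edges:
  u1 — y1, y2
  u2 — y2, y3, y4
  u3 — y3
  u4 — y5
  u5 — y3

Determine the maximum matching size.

One maximum matching: u1-y1, u2-y2, u3-y3, u4-y5.
The set {u3, u5} has only 1 neighbour ({y3}), so by Hall's theorem at most 4 of the 5 left vertices can be matched.

4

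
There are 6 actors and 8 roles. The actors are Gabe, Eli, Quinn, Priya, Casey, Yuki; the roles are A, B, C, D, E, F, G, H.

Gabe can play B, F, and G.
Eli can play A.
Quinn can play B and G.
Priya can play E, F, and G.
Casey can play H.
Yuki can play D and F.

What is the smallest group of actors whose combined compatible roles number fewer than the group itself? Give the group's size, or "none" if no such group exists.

none

A matching saturating every actor exists, for instance Gabe→B, Eli→A, Quinn→G, Priya→E, Casey→H, Yuki→F.
By Hall's marriage theorem, this means |N(S)| ≥ |S| for every subset S, so no violating subset exists.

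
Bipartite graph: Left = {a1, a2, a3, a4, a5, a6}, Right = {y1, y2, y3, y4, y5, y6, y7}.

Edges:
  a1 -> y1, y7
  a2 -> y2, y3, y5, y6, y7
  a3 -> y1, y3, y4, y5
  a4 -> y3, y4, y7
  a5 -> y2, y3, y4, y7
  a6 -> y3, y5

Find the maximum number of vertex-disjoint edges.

6

A valid assignment of size 6: a1-y7, a2-y6, a3-y1, a4-y4, a5-y2, a6-y3.
This saturates every left vertex, so 6 is the maximum.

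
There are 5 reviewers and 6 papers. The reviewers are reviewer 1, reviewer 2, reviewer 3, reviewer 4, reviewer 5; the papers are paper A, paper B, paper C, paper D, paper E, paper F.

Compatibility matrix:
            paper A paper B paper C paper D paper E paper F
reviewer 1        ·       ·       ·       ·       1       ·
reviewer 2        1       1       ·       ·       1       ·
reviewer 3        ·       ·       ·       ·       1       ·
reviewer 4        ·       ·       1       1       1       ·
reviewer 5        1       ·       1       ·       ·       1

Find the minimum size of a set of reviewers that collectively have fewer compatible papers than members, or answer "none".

Take S = {reviewer 1, reviewer 3}. Its neighbourhood is {paper E}, so |N(S)| = 1 < |S| = 2.
No single vertex violates Hall's condition since each has at least one neighbour, so 2 is the minimum.

2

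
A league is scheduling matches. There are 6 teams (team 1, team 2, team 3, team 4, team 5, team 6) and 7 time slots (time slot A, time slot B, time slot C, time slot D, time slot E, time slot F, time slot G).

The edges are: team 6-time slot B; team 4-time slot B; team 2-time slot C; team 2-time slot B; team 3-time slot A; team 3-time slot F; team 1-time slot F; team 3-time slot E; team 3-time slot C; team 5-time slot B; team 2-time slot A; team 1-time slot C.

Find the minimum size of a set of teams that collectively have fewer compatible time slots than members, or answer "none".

2

Take S = {team 4, team 5}. Its neighbourhood is {time slot B}, so |N(S)| = 1 < |S| = 2.
No single vertex violates Hall's condition since each has at least one neighbour, so 2 is the minimum.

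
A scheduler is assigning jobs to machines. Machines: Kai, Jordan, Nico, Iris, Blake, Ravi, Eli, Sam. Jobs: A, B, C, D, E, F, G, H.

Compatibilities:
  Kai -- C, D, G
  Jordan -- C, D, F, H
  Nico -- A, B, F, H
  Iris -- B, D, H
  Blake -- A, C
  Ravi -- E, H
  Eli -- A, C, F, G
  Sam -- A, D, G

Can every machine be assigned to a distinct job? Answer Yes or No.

Yes

One maximum matching: Kai-C, Jordan-D, Nico-H, Iris-B, Blake-A, Ravi-E, Eli-F, Sam-G.
All 8 machines are covered.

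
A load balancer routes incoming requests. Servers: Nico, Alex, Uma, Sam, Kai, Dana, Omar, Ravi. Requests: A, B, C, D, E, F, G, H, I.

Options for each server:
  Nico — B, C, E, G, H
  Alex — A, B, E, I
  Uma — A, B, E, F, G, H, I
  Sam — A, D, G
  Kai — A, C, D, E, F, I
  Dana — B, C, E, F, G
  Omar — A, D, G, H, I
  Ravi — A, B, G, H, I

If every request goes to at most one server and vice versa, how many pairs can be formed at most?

8

One maximum matching: Nico→H, Alex→I, Uma→F, Sam→D, Kai→E, Dana→B, Omar→A, Ravi→G.
All 8 servers are matched, so no larger matching exists.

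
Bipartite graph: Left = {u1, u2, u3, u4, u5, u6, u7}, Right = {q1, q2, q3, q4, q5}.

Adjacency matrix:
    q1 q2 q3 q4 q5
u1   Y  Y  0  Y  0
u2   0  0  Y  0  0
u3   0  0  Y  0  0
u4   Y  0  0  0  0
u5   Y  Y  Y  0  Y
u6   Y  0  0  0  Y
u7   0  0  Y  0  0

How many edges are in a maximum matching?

For example, pair u1→q4, u2→q3, u4→q1, u5→q2, u6→q5.
The set {u2, u3, u7} has only 1 neighbour ({q3}), so by Hall's theorem at most 5 of the 7 left vertices can be matched.

5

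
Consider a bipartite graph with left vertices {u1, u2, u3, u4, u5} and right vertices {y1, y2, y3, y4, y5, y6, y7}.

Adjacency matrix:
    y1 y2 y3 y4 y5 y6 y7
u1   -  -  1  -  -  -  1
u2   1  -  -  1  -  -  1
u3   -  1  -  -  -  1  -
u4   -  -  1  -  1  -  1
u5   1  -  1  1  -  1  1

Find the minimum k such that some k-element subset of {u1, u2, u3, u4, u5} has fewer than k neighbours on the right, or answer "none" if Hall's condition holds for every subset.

A matching saturating every left vertex exists, for instance u1→y3, u2→y1, u3→y2, u4→y5, u5→y7.
By Hall's marriage theorem, this means |N(S)| ≥ |S| for every subset S, so no violating subset exists.

none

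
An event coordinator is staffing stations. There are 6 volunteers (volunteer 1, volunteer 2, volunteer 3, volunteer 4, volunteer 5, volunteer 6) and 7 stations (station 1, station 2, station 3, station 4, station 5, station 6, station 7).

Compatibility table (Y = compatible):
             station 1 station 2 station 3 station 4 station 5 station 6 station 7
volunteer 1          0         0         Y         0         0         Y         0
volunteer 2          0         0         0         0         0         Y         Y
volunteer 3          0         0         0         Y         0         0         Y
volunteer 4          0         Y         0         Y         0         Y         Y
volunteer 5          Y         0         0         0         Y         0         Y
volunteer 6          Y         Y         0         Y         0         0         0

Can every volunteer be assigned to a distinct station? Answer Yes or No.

A valid assignment of size 6: volunteer 1-station 3, volunteer 2-station 6, volunteer 3-station 4, volunteer 4-station 7, volunteer 5-station 1, volunteer 6-station 2.
Every volunteer is matched, so this matching saturates all of them.

Yes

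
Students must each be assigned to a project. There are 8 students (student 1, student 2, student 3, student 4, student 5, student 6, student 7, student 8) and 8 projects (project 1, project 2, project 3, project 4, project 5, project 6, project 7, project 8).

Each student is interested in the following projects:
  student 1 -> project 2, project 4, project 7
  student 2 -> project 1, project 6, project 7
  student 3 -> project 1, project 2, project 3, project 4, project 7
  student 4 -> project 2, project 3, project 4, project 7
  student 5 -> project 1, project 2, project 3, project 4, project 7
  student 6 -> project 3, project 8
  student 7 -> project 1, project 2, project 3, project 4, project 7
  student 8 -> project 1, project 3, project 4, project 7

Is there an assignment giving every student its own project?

The set {student 1, student 3, student 4, student 5, student 7, student 8} has only 5 neighbours ({project 1, project 2, project 3, project 4, project 7}), so by Hall's theorem at most 7 of the 8 students can be matched.
Hence no matching covers every student.

No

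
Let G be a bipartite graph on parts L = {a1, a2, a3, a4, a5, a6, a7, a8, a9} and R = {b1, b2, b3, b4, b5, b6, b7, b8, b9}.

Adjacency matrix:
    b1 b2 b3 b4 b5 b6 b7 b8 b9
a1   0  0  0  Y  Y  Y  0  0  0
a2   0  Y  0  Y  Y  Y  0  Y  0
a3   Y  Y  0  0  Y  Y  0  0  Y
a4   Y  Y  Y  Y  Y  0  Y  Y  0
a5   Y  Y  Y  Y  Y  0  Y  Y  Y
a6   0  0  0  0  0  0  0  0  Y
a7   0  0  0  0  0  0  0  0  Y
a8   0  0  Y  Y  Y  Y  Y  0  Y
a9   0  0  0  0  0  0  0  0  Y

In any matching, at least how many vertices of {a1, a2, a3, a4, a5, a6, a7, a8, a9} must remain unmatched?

2

One maximum matching: a1-b4, a2-b2, a3-b6, a4-b5, a5-b1, a6-b9, a8-b7.
The set {a6, a7, a9} has only 1 neighbour ({b9}), so by Hall's theorem at most 7 of the 9 left vertices can be matched.
That matches 7 of the 9, leaving 2 unmatched; no matching can do better.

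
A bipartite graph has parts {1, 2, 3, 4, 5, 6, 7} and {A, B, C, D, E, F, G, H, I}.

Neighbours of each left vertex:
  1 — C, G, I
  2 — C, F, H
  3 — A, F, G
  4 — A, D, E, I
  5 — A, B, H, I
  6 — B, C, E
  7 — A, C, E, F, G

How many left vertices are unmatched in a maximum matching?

One maximum matching: 1–C, 2–F, 3–A, 4–E, 5–I, 6–B, 7–G.
This saturates every left vertex, so 7 is the maximum.
That matches 7 of the 7, leaving 0 unmatched; no matching can do better.

0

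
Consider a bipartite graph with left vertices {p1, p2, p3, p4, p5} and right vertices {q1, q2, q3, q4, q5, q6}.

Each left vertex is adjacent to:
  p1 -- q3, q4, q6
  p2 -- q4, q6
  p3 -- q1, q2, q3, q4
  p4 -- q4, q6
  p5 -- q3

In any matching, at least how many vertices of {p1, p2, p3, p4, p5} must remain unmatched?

1

For example, pair p1-q3, p2-q4, p3-q2, p4-q6.
The set {p1, p2, p4, p5} has only 3 neighbours ({q3, q4, q6}), so by Hall's theorem at most 4 of the 5 left vertices can be matched.
That matches 4 of the 5, leaving 1 unmatched; no matching can do better.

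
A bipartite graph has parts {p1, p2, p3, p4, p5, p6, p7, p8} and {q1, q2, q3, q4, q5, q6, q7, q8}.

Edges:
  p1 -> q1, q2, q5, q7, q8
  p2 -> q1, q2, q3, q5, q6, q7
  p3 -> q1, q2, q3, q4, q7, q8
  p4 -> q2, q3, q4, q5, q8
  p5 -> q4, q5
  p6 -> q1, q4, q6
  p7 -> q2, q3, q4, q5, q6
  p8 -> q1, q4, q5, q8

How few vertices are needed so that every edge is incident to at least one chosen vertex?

A maximum matching has 8 edges (e.g. p1–q7, p2–q1, p3–q4, p4–q2, p5–q5, p6–q6, p7–q3, p8–q8).
By König's theorem the minimum vertex cover has the same size. One such cover is {p1, p2, p3, p4, p5, p6, p7, p8}.

8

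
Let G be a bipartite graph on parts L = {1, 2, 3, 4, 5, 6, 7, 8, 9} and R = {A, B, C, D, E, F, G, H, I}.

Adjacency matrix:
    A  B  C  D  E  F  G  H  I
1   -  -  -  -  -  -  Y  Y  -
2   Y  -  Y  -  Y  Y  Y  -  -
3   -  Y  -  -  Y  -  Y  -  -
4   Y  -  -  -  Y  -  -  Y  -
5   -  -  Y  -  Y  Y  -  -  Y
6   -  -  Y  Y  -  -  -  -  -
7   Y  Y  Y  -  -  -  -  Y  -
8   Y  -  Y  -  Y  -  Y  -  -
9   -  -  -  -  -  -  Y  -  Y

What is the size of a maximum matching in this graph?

One maximum matching: 1-H, 2-F, 3-B, 4-E, 5-I, 6-D, 7-A, 8-C, 9-G.
This saturates every left vertex, so 9 is the maximum.

9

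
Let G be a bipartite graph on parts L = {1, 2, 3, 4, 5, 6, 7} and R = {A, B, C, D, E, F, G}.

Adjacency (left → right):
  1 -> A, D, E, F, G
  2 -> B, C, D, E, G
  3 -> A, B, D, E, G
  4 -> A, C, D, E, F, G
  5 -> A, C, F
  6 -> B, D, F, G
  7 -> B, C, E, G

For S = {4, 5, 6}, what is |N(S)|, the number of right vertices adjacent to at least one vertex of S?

The union of neighbours of {4, 5, 6} is {A, B, C, D, E, F, G}, which has 7 elements.
Since |N(S)| = 7 ≥ |S| = 3, Hall's condition holds for this subset.

7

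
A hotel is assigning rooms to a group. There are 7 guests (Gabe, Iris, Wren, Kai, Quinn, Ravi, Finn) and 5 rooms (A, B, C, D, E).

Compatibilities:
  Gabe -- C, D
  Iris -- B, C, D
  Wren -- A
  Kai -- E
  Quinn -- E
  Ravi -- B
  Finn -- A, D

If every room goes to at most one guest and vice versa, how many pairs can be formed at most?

5

For example, pair Gabe→D, Iris→C, Wren→A, Kai→E, Ravi→B.
The set {Gabe, Iris, Wren, Kai, Quinn, Ravi, Finn} has only 5 neighbours ({A, B, C, D, E}), so by Hall's theorem at most 5 of the 7 guests can be matched.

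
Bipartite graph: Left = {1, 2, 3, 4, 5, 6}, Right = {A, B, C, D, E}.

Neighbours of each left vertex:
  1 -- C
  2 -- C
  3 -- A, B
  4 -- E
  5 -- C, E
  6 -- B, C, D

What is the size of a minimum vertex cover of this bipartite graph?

{3, 6, C, E} is a vertex cover of size 4: every edge has an endpoint in this set.
No smaller cover exists because 1–C, 3–A, 4–E, 6–B is a matching of size 4, and a cover must include an endpoint of each of these disjoint edges (König's theorem).

4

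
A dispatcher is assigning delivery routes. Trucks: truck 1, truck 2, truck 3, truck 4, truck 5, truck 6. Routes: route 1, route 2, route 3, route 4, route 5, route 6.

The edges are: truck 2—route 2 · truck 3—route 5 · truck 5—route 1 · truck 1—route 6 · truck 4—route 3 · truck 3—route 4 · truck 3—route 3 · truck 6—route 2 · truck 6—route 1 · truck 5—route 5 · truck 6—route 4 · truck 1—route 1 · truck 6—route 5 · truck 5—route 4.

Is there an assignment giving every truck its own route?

A valid assignment of size 6: truck 1–route 6, truck 2–route 2, truck 3–route 5, truck 4–route 3, truck 5–route 1, truck 6–route 4.
Every truck is matched, so this is a perfect matching.

Yes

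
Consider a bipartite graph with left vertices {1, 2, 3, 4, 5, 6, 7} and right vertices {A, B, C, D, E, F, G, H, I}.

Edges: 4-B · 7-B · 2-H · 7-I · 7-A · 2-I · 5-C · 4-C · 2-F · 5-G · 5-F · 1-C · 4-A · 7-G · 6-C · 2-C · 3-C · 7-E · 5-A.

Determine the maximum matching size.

A valid assignment of size 5: 1-C, 2-H, 4-B, 5-F, 7-G.
The set {1, 3, 6} has only 1 neighbour ({C}), so by Hall's theorem at most 5 of the 7 left vertices can be matched.

5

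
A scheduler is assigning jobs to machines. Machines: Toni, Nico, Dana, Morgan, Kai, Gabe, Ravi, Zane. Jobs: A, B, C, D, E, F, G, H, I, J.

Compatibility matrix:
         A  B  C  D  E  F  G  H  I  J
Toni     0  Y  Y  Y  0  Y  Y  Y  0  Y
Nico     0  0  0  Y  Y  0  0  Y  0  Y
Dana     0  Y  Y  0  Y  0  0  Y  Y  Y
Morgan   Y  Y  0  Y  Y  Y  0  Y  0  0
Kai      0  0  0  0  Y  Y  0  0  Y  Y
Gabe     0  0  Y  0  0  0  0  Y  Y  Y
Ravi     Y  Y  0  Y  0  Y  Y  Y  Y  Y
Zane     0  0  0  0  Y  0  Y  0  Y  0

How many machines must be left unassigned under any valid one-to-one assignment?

0

For example, pair Toni–H, Nico–J, Dana–B, Morgan–A, Kai–F, Gabe–C, Ravi–G, Zane–E.
This saturates every machine, so 8 is the maximum.
That matches 8 of the 8, leaving 0 unmatched; no matching can do better.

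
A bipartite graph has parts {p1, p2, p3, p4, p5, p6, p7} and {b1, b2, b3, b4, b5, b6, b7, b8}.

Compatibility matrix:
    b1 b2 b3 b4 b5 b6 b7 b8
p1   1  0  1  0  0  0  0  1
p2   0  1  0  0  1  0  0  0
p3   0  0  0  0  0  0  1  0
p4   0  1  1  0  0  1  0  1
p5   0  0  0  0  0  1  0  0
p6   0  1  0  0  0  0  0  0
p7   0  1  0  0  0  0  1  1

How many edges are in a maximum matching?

7

For example, pair p1–b1, p2–b5, p3–b7, p4–b3, p5–b6, p6–b2, p7–b8.
This saturates every left vertex, so 7 is the maximum.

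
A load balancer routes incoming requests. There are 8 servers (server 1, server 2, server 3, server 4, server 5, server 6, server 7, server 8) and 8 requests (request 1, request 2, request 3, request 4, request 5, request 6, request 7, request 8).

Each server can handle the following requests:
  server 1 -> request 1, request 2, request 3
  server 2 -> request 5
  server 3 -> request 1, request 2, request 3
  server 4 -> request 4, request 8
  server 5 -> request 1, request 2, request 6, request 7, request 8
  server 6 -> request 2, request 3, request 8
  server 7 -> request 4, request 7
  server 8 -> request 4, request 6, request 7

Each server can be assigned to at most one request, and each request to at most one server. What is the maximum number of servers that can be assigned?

A valid assignment of size 8: server 1–request 1, server 2–request 5, server 3–request 2, server 4–request 8, server 5–request 6, server 6–request 3, server 7–request 4, server 8–request 7.
All 8 servers are matched, so no larger matching exists.

8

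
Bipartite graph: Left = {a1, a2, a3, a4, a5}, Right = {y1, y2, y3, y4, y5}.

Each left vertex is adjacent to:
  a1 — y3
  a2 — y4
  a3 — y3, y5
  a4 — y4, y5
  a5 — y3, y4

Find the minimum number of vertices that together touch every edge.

{y3, y4, y5} is a vertex cover of size 3: every edge has an endpoint in this set.
No smaller cover exists because a1–y3, a2–y4, a3–y5 is a matching of size 3, and a cover must include an endpoint of each of these disjoint edges (König's theorem).

3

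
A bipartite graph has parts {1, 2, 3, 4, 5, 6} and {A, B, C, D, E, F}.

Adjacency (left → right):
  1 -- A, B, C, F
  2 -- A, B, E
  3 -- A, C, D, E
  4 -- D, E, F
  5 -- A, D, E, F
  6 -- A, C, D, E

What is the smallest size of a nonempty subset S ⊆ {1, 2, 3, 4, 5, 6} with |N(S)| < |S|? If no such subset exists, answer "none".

none

A matching saturating every left vertex exists, for instance 1→B, 2→A, 3→C, 4→F, 5→D, 6→E.
By Hall's marriage theorem, this means |N(S)| ≥ |S| for every subset S, so no violating subset exists.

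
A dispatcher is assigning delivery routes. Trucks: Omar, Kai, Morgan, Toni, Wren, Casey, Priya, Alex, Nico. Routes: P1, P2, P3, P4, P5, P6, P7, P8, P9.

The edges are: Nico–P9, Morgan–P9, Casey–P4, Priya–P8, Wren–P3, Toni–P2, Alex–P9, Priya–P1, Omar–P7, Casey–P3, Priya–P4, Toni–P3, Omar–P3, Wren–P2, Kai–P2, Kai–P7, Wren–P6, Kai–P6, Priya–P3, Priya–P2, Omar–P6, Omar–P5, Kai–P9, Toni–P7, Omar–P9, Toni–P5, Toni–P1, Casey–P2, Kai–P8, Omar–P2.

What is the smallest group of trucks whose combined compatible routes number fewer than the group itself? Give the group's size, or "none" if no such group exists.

2

Take S = {Morgan, Alex}. Its neighbourhood is {P9}, so |N(S)| = 1 < |S| = 2.
No single vertex violates Hall's condition since each has at least one neighbour, so 2 is the minimum.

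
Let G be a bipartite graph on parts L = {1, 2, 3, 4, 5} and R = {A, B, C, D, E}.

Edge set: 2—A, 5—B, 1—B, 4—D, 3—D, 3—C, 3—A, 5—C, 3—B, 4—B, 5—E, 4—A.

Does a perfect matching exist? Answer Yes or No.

Yes

A valid assignment of size 5: 1→B, 2→A, 3→C, 4→D, 5→E.
All 5 left vertices are covered.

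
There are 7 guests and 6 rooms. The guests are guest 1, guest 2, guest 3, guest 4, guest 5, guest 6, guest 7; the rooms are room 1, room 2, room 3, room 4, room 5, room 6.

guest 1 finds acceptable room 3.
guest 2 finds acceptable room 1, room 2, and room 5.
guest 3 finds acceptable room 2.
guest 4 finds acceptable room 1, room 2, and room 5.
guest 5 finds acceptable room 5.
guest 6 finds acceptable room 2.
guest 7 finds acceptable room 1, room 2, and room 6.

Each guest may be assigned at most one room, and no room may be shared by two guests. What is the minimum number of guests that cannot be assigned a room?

One maximum matching: guest 1-room 3, guest 2-room 1, guest 3-room 2, guest 4-room 5, guest 7-room 6.
The set {guest 2, guest 3, guest 4, guest 5, guest 6} has only 3 neighbours ({room 1, room 2, room 5}), so by Hall's theorem at most 5 of the 7 guests can be matched.
That matches 5 of the 7, leaving 2 unmatched; no matching can do better.

2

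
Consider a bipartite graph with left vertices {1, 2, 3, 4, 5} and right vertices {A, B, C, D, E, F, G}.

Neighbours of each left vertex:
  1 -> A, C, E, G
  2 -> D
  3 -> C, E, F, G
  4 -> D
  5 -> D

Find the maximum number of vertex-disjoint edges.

A valid assignment of size 3: 1–C, 2–D, 3–E.
The set {2, 4, 5} has only 1 neighbour ({D}), so by Hall's theorem at most 3 of the 5 left vertices can be matched.

3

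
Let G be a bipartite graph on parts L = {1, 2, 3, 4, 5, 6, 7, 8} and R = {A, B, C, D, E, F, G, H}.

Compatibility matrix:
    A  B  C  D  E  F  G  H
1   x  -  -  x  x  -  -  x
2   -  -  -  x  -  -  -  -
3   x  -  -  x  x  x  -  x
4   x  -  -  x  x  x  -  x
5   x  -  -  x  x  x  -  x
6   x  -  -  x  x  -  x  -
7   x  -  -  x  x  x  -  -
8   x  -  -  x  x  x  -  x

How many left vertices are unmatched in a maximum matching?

For example, pair 1-H, 2-D, 3-F, 4-E, 5-A, 6-G.
The set {1, 2, 3, 4, 5, 7, 8} has only 5 neighbours ({A, D, E, F, H}), so by Hall's theorem at most 6 of the 8 left vertices can be matched.
That matches 6 of the 8, leaving 2 unmatched; no matching can do better.

2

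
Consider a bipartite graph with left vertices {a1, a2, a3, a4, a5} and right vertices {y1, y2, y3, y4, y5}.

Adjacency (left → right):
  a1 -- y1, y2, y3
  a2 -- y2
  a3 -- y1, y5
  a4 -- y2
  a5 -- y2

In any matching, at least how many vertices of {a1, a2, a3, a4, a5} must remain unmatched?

2

One maximum matching: a1→y3, a2→y2, a3→y1.
The set {a2, a4, a5} has only 1 neighbour ({y2}), so by Hall's theorem at most 3 of the 5 left vertices can be matched.
That matches 3 of the 5, leaving 2 unmatched; no matching can do better.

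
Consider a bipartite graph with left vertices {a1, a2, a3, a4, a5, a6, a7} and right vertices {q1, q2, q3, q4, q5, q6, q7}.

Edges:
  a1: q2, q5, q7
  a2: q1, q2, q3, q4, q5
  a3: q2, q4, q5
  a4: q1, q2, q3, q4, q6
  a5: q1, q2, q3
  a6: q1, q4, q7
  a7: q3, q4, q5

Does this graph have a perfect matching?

For example, pair a1→q2, a2→q1, a3→q5, a4→q6, a5→q3, a6→q7, a7→q4.
Every left vertex is matched, so this is a perfect matching.

Yes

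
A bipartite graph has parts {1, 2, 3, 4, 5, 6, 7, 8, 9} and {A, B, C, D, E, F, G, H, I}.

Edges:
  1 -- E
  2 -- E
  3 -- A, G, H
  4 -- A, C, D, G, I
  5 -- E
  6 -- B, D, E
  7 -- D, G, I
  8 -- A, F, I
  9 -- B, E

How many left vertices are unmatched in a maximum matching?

2

A valid assignment of size 7: 1-E, 3-H, 4-A, 6-D, 7-G, 8-I, 9-B.
The set {1, 2, 5} has only 1 neighbour ({E}), so by Hall's theorem at most 7 of the 9 left vertices can be matched.
That matches 7 of the 9, leaving 2 unmatched; no matching can do better.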